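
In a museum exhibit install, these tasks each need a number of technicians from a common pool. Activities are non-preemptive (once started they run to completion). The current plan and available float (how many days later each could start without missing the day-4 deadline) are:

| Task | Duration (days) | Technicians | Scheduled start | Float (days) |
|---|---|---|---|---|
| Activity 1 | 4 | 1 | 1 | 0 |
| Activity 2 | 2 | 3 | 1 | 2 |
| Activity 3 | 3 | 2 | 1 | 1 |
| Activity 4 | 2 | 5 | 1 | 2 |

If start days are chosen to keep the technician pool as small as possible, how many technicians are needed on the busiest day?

Early-start (Activity 1@1, Activity 2@1, Activity 3@1, Activity 4@1) gives peak 11: d1:11  d2:11  d3:3  d4:1.
Shift Activity 4→3.
Schedule Activity 1@1, Activity 2@1, Activity 3@1, Activity 4@3: d1:6  d2:6  d3:8  d4:6 — peak 8.
No arrangement of the 18 feasible schedules does better.

8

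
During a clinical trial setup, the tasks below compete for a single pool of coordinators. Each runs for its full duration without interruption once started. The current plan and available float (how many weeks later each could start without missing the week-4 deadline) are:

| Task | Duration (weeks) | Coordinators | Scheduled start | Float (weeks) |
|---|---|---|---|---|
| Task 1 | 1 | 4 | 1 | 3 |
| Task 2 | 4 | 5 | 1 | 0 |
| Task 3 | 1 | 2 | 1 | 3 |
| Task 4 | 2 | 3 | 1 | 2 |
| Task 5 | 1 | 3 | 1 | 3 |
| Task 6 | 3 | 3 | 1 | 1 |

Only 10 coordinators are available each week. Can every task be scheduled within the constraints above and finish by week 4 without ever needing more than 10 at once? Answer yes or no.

Total coordinator-weeks = 44; over 4 weeks the average is 44/4 > 10, so some week must exceed 10.

no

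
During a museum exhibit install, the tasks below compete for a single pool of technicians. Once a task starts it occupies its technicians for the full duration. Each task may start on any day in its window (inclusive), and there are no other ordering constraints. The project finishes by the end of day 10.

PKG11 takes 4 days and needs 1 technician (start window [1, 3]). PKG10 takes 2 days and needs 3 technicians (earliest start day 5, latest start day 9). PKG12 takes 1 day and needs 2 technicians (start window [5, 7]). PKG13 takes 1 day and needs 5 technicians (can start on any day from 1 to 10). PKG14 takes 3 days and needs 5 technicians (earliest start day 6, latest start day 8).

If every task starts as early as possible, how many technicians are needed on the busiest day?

8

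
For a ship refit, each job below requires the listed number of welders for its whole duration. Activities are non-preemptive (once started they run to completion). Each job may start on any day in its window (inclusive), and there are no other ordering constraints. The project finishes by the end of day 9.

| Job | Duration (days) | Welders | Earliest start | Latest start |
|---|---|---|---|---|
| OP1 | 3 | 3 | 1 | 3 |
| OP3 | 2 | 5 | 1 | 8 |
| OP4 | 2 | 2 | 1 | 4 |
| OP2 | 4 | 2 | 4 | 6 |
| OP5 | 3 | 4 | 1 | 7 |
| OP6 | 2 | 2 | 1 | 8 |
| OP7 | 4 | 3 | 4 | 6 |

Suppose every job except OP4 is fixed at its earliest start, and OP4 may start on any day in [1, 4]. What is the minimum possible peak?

OP4@1: d1:16  d2:16  d3:7  d4:5  d5:5  d6:5  d7:5  d8:0  d9:0 → peak 16
OP4@2: d1:14  d2:16  d3:9  d4:5  d5:5  d6:5  d7:5  d8:0  d9:0 → peak 16
OP4@3: d1:14  d2:14  d3:9  d4:7  d5:5  d6:5  d7:5  d8:0  d9:0 → peak 14
OP4@4: d1:14  d2:14  d3:7  d4:7  d5:7  d6:5  d7:5  d8:0  d9:0 → peak 14
Best is OP4@3, peak 14.

14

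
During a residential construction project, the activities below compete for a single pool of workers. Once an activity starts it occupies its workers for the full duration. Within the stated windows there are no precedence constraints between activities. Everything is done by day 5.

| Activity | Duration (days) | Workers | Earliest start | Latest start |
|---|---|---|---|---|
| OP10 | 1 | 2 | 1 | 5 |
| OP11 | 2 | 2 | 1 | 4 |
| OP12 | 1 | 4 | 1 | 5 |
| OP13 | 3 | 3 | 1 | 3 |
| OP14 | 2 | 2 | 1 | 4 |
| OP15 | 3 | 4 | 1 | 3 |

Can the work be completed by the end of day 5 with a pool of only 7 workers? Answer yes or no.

no

The minimum achievable peak is 8; 7 < 8, so no feasible schedule stays within the cap.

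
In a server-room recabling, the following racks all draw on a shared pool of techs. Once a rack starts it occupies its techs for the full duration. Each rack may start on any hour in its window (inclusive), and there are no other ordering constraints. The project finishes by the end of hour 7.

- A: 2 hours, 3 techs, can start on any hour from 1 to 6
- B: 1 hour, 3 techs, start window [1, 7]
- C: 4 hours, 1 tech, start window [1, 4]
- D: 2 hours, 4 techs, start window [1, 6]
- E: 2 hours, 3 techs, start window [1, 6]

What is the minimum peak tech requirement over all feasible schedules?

Early-start (A@1, B@1, C@1, D@1, E@1) gives peak 14: h1:14  h2:11  h3:1  h4:1  h5:0  h6:0  h7:0.
Shift B→3, D→6, E→4.
Schedule A@1, B@3, C@1, D@6, E@4: h1:4  h2:4  h3:4  h4:4  h5:3  h6:4  h7:4 — peak 4.
Total tech-hours = 27 over 7 hours ⇒ peak ≥ ⌈27/7⌉ = 4, so 4 is optimal.

4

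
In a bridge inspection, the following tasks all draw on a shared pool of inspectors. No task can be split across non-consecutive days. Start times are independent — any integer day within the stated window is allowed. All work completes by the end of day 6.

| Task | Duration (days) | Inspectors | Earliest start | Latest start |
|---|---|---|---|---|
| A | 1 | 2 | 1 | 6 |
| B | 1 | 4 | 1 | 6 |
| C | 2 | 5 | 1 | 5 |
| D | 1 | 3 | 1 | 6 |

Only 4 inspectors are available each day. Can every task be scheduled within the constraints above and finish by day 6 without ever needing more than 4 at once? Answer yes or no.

The minimum achievable peak is 5; 4 < 5, so no feasible schedule stays within the cap.

no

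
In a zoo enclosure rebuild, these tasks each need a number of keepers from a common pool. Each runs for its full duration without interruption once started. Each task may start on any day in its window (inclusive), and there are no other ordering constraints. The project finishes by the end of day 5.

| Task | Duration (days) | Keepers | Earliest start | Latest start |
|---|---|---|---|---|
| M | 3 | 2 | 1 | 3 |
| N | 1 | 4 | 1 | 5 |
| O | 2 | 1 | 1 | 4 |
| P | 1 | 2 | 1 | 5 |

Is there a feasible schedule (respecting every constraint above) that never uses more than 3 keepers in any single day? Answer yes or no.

The minimum achievable peak is 4; 3 < 4, so no feasible schedule stays within the cap.

no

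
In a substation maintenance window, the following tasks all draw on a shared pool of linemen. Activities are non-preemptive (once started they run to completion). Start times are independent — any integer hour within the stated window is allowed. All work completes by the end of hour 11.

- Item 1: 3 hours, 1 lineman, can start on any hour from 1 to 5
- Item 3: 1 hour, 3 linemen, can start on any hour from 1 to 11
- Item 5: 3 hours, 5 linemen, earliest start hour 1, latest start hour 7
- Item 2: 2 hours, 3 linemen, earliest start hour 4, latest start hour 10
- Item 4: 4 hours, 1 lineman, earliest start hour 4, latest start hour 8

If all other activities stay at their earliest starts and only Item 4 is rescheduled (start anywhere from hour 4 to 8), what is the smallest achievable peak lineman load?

9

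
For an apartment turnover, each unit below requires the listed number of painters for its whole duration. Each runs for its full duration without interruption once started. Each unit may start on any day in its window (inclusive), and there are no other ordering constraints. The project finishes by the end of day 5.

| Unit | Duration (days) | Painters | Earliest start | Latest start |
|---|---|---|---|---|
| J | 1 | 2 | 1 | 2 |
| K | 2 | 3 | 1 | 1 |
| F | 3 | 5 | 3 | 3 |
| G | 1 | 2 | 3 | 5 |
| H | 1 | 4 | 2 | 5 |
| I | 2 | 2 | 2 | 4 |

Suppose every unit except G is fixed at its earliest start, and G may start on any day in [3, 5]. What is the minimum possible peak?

G@3: d1:5  d2:9  d3:9  d4:5  d5:5 → peak 9
G@4: d1:5  d2:9  d3:7  d4:7  d5:5 → peak 9
G@5: d1:5  d2:9  d3:7  d4:5  d5:7 → peak 9
Best is G@3, peak 9.

9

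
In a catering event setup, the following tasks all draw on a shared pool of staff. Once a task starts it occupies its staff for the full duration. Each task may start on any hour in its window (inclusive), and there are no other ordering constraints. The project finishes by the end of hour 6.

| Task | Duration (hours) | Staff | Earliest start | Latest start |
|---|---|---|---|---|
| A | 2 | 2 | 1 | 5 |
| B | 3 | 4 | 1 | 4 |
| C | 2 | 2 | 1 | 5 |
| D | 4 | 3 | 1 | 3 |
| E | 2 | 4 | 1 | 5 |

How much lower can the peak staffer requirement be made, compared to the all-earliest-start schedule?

7

Early-start peak: h1:15  h2:15  h3:7  h4:3  h5:0  h6:0 ⇒ 15.
Leveled (A@1, B@1, C@1, D@3, E@4): h1:8  h2:8  h3:7  h4:7  h5:7  h6:3 ⇒ 8.
Reduction 15 − 8 = 7.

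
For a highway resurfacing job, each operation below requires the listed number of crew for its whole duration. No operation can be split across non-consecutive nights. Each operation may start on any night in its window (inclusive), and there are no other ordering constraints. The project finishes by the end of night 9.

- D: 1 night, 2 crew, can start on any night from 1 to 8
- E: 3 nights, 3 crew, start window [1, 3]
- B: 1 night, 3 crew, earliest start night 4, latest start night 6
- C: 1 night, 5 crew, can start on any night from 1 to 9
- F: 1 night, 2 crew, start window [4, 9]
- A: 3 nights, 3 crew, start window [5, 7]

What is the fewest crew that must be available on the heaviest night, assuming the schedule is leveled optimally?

Early-start (D@1, E@1, B@4, C@1, F@4, A@5) gives peak 10: n1:10  n2:3  n3:3  n4:5  n5:3  n6:3  n7:3  n8:0  n9:0.
Shift C→5, A→6.
Schedule D@1, E@1, B@4, C@5, F@4, A@6: n1:5  n2:3  n3:3  n4:5  n5:5  n6:3  n7:3  n8:3  n9:0 — peak 5.

5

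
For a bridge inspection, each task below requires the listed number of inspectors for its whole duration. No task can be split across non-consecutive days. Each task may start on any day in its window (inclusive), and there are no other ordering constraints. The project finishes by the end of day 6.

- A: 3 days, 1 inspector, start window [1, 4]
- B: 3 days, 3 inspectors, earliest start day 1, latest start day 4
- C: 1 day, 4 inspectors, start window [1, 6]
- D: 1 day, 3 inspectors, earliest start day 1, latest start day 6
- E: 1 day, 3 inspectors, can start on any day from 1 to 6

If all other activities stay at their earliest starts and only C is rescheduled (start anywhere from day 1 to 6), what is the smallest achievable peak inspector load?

10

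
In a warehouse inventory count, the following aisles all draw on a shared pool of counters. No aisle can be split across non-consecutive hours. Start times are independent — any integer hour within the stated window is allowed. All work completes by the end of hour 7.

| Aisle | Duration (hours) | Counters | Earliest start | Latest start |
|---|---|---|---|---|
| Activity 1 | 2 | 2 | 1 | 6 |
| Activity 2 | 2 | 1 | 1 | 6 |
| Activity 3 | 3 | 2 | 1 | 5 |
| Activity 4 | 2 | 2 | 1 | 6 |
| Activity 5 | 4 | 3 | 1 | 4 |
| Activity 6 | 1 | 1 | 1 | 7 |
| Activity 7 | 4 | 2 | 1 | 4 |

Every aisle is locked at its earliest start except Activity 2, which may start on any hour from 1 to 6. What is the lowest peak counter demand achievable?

Activity 2@1: h1:13  h2:12  h3:7  h4:5  h5:0  h6:0  h7:0 → peak 13
Activity 2@2: h1:12  h2:12  h3:8  h4:5  h5:0  h6:0  h7:0 → peak 12
Activity 2@3: h1:12  h2:11  h3:8  h4:6  h5:0  h6:0  h7:0 → peak 12
Activity 2@4: h1:12  h2:11  h3:7  h4:6  h5:1  h6:0  h7:0 → peak 12
Activity 2@5: h1:12  h2:11  h3:7  h4:5  h5:1  h6:1  h7:0 → peak 12
Activity 2@6: h1:12  h2:11  h3:7  h4:5  h5:0  h6:1  h7:1 → peak 12
Best is Activity 2@2, peak 12.

12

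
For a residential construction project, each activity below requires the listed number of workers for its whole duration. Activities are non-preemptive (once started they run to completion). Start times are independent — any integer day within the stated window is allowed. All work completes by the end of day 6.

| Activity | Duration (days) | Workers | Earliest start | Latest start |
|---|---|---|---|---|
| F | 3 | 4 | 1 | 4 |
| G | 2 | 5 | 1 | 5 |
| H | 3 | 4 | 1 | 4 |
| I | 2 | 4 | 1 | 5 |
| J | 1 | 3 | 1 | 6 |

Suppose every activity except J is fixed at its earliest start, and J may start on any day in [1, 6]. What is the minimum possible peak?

J@1: d1:20  d2:17  d3:8  d4:0  d5:0  d6:0 → peak 20
J@2: d1:17  d2:20  d3:8  d4:0  d5:0  d6:0 → peak 20
J@3: d1:17  d2:17  d3:11  d4:0  d5:0  d6:0 → peak 17
J@4: d1:17  d2:17  d3:8  d4:3  d5:0  d6:0 → peak 17
J@5: d1:17  d2:17  d3:8  d4:0  d5:3  d6:0 → peak 17
J@6: d1:17  d2:17  d3:8  d4:0  d5:0  d6:3 → peak 17
Best is J@3, peak 17.

17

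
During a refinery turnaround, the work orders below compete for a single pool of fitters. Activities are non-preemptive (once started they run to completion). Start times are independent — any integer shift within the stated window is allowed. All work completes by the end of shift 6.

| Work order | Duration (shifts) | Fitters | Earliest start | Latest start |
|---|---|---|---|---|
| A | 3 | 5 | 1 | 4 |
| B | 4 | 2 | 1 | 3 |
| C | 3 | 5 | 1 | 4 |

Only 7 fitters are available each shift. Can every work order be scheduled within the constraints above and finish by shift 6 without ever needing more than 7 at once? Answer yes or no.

yes

Schedule A@1, B@1, C@4: s1:7  s2:7  s3:7  s4:7  s5:5  s6:5 — peak 7 ≤ 7.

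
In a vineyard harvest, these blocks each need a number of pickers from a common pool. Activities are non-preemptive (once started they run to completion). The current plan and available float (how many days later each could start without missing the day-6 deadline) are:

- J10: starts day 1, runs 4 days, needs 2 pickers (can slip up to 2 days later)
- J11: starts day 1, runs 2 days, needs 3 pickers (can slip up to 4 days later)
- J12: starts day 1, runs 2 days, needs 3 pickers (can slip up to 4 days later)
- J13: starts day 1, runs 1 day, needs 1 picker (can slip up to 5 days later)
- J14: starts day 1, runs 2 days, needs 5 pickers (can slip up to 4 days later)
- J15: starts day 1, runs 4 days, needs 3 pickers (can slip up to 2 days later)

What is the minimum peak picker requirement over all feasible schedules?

Early-start (J10@1, J11@1, J12@1, J13@1, J14@1, J15@1) gives peak 17: d1:17  d2:16  d3:5  d4:5  d5:0  d6:0.
Shift J13→3, J14→5, J15→3.
Schedule J10@1, J11@1, J12@1, J13@3, J14@5, J15@3: d1:8  d2:8  d3:6  d4:5  d5:8  d6:8 — peak 8.
Total picker-days = 43 over 6 days ⇒ peak ≥ ⌈43/6⌉ = 8, so 8 is optimal.

8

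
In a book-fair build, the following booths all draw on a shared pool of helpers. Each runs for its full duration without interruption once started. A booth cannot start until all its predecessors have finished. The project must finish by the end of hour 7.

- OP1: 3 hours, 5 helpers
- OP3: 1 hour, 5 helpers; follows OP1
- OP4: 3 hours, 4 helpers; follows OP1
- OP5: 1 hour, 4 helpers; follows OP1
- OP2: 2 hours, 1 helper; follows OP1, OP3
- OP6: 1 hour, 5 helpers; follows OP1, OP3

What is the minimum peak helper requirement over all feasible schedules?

Early-start (OP1@1, OP3@4, OP4@4, OP5@4, OP2@5, OP6@5) gives peak 13: h1:5  h2:5  h3:5  h4:13  h5:10  h6:5  h7:0.
Shift OP5→5, OP6→7.
Schedule OP1@1, OP3@4, OP4@4, OP5@5, OP2@5, OP6@7: h1:5  h2:5  h3:5  h4:9  h5:9  h6:5  h7:5 — peak 9.

9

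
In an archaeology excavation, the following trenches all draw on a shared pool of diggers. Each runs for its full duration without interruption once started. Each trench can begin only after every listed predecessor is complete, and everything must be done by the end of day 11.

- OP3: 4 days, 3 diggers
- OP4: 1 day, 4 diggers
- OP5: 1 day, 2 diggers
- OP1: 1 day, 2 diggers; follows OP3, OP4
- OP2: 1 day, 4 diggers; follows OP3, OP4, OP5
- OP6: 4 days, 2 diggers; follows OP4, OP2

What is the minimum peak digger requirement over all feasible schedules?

4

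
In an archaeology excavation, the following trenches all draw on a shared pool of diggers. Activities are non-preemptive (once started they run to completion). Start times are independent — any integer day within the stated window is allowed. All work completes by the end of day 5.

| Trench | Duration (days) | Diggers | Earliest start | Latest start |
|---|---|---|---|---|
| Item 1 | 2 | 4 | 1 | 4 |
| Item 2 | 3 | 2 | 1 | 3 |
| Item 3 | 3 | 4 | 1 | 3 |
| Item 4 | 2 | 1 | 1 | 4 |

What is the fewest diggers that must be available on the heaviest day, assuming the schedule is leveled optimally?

Early-start (Item 1@1, Item 2@1, Item 3@1, Item 4@1) gives peak 11: d1:11  d2:11  d3:6  d4:0  d5:0.
Shift Item 3→3, Item 4→4.
Schedule Item 1@1, Item 2@1, Item 3@3, Item 4@4: d1:6  d2:6  d3:6  d4:5  d5:5 — peak 6.
Total digger-days = 28 over 5 days ⇒ peak ≥ ⌈28/5⌉ = 6, so 6 is optimal.

6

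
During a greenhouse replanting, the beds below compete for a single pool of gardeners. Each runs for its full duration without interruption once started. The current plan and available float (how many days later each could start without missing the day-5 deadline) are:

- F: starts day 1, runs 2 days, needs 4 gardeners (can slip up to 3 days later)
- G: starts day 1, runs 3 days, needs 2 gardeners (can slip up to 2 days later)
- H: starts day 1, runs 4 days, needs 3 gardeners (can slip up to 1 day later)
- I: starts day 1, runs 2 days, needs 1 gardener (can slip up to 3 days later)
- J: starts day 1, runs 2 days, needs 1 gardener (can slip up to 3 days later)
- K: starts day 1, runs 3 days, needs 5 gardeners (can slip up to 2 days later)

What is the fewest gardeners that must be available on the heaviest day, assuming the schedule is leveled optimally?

Early-start (F@1, G@1, H@1, I@1, J@1, K@1) gives peak 16: d1:16  d2:16  d3:10  d4:3  d5:0.
Shift J→4, K→3.
Schedule F@1, G@1, H@1, I@1, J@4, K@3: d1:10  d2:10  d3:10  d4:9  d5:6 — peak 10.

10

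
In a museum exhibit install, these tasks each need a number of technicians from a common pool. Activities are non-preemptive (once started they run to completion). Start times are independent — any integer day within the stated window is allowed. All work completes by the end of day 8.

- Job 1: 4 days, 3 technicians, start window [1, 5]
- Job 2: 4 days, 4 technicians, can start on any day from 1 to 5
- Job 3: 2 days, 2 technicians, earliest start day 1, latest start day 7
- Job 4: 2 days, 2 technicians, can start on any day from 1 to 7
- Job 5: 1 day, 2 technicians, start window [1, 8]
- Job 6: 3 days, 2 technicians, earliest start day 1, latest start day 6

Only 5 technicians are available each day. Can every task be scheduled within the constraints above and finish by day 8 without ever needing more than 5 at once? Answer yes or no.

no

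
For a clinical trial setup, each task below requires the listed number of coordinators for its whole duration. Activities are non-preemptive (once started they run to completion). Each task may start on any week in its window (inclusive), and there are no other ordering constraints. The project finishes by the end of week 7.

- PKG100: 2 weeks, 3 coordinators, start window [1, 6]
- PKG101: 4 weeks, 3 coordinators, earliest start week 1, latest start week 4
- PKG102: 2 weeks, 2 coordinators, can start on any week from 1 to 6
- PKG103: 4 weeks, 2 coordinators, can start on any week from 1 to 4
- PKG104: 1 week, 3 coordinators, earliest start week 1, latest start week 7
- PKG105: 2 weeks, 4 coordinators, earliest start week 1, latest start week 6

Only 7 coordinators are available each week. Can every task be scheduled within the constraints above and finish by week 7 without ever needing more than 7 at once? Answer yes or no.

Schedule PKG100@1, PKG101@1, PKG102@3, PKG103@3, PKG104@5, PKG105@6: w1:6  w2:6  w3:7  w4:7  w5:5  w6:6  w7:4 — peak 7 ≤ 7.

yes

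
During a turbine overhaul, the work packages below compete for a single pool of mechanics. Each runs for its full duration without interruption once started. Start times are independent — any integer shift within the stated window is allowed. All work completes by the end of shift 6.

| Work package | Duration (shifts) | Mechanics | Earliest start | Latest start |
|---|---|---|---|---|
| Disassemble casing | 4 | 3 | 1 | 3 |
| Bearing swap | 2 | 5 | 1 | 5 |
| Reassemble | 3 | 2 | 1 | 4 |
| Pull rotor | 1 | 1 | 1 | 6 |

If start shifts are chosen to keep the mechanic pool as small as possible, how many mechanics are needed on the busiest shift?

5

Early-start (Disassemble casing@1, Bearing swap@1, Reassemble@1, Pull rotor@1) gives peak 11: s1:11  s2:10  s3:5  s4:3  s5:0  s6:0.
Shift Bearing swap→5, Pull rotor→4.
Schedule Disassemble casing@1, Bearing swap@5, Reassemble@1, Pull rotor@4: s1:5  s2:5  s3:5  s4:4  s5:5  s6:5 — peak 5.
Total mechanic-shifts = 29 over 6 shifts ⇒ peak ≥ ⌈29/6⌉ = 5, so 5 is optimal.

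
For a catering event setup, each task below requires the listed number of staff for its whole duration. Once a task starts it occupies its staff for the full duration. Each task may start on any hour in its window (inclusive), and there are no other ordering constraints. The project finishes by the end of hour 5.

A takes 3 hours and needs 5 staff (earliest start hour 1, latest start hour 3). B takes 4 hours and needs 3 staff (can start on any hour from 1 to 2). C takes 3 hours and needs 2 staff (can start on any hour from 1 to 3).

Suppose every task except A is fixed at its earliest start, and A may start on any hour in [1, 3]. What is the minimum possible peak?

A@1: h1:10  h2:10  h3:10  h4:3  h5:0 → peak 10
A@2: h1:5  h2:10  h3:10  h4:8  h5:0 → peak 10
A@3: h1:5  h2:5  h3:10  h4:8  h5:5 → peak 10
Best is A@1, peak 10.

10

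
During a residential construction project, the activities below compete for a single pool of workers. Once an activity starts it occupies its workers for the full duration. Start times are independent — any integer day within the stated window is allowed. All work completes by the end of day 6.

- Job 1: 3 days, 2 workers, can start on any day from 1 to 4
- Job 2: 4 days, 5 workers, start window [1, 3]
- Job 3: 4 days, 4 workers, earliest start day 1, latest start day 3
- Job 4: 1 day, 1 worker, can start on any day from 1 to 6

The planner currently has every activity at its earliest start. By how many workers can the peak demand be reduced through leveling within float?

Early-start peak: d1:12  d2:11  d3:11  d4:9  d5:0  d6:0 ⇒ 12.
Leveled (Job 1@1, Job 2@1, Job 3@1, Job 4@4): d1:11  d2:11  d3:11  d4:10  d5:0  d6:0 ⇒ 11.
Reduction 12 − 11 = 1.

1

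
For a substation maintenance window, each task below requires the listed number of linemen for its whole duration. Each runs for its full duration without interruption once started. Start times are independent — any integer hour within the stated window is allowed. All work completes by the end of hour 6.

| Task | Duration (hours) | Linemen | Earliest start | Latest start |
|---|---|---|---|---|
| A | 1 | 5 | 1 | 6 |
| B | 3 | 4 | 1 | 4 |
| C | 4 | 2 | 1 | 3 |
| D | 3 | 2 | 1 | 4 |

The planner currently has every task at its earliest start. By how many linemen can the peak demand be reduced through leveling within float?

Early-start peak: h1:13  h2:8  h3:8  h4:2  h5:0  h6:0 ⇒ 13.
Leveled (A@1, B@4, C@2, D@1): h1:7  h2:4  h3:4  h4:6  h5:6  h6:4 ⇒ 7.
Reduction 13 − 7 = 6.

6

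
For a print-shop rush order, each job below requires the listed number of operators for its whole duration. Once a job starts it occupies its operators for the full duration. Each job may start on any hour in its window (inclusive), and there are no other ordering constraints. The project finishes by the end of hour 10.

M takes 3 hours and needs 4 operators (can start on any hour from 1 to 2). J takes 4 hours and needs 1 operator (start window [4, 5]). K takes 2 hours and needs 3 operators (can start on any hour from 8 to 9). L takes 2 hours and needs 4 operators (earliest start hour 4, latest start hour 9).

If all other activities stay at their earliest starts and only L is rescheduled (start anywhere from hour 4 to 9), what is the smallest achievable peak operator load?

5

L@4: h1:4  h2:4  h3:4  h4:5  h5:5  h6:1  h7:1  h8:3  h9:3  h10:0 → peak 5
L@5: h1:4  h2:4  h3:4  h4:1  h5:5  h6:5  h7:1  h8:3  h9:3  h10:0 → peak 5
L@6: h1:4  h2:4  h3:4  h4:1  h5:1  h6:5  h7:5  h8:3  h9:3  h10:0 → peak 5
L@7: h1:4  h2:4  h3:4  h4:1  h5:1  h6:1  h7:5  h8:7  h9:3  h10:0 → peak 7
L@8: h1:4  h2:4  h3:4  h4:1  h5:1  h6:1  h7:1  h8:7  h9:7  h10:0 → peak 7
L@9: h1:4  h2:4  h3:4  h4:1  h5:1  h6:1  h7:1  h8:3  h9:7  h10:4 → peak 7
Best is L@4, peak 5.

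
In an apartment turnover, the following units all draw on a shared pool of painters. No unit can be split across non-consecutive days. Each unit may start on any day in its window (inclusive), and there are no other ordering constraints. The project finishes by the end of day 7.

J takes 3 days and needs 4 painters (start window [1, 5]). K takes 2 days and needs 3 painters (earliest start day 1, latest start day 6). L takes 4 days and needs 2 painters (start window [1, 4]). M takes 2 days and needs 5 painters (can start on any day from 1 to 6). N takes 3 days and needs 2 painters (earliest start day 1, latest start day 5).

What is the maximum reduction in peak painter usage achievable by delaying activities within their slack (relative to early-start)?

9

Early-start peak: d1:16  d2:16  d3:8  d4:2  d5:0  d6:0  d7:0 ⇒ 16.
Leveled (J@1, K@1, L@4, M@6, N@3): d1:7  d2:7  d3:6  d4:4  d5:4  d6:7  d7:7 ⇒ 7.
Reduction 16 − 7 = 9.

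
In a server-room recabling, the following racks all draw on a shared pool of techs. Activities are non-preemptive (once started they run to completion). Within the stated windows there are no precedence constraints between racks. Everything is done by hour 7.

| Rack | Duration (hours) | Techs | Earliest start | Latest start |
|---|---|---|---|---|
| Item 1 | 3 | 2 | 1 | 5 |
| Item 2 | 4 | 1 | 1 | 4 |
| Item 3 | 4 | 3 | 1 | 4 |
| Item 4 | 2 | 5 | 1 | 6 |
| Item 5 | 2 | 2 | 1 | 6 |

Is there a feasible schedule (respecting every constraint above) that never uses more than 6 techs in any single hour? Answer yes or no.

yes

Schedule Item 1@1, Item 2@1, Item 3@1, Item 4@6, Item 5@4: h1:6  h2:6  h3:6  h4:6  h5:2  h6:5  h7:5 — peak 6 ≤ 6.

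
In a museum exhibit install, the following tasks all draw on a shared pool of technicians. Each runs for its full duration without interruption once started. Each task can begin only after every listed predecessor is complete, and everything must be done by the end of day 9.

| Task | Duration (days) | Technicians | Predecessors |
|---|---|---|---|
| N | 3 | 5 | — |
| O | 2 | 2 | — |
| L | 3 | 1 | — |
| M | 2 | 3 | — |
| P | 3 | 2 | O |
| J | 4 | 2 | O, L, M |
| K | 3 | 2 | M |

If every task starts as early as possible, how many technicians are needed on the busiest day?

11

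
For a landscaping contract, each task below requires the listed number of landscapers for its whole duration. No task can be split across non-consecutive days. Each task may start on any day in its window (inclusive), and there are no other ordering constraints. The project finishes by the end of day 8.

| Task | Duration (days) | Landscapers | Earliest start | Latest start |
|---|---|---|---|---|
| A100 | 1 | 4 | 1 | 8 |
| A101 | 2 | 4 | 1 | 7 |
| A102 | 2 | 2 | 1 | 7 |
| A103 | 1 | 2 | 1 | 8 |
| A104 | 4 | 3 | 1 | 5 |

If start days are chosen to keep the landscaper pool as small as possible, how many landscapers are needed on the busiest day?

5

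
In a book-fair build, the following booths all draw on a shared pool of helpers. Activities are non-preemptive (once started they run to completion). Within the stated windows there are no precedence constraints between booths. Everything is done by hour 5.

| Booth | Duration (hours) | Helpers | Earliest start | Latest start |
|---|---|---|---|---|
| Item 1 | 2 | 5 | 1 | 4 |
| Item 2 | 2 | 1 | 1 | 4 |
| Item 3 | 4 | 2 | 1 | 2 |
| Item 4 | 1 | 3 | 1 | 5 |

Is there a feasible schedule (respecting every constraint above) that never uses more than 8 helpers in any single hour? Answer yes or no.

yes

Schedule Item 1@1, Item 2@3, Item 3@1, Item 4@3: h1:7  h2:7  h3:6  h4:3  h5:0 — peak 7 ≤ 8.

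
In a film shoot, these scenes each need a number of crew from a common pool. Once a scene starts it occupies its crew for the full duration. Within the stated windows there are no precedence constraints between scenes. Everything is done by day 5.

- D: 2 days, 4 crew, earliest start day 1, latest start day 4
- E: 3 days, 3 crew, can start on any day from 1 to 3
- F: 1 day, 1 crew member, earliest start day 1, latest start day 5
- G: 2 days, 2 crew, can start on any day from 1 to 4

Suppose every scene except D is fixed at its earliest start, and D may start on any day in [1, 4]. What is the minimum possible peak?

D@1: d1:10  d2:9  d3:3  d4:0  d5:0 → peak 10
D@2: d1:6  d2:9  d3:7  d4:0  d5:0 → peak 9
D@3: d1:6  d2:5  d3:7  d4:4  d5:0 → peak 7
D@4: d1:6  d2:5  d3:3  d4:4  d5:4 → peak 6
Best is D@4, peak 6.

6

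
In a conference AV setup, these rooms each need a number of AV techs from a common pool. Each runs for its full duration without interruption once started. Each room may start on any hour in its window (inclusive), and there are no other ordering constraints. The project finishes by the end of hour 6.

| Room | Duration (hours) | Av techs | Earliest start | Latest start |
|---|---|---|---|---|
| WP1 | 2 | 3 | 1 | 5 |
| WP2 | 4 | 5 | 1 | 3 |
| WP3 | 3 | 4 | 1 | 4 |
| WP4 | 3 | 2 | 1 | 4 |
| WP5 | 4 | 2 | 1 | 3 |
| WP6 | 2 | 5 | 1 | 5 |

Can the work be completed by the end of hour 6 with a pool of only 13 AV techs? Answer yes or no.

Schedule WP1@1, WP2@1, WP3@4, WP4@1, WP5@3, WP6@5: h1:10  h2:10  h3:9  h4:11  h5:11  h6:11 — peak 11 ≤ 13.

yes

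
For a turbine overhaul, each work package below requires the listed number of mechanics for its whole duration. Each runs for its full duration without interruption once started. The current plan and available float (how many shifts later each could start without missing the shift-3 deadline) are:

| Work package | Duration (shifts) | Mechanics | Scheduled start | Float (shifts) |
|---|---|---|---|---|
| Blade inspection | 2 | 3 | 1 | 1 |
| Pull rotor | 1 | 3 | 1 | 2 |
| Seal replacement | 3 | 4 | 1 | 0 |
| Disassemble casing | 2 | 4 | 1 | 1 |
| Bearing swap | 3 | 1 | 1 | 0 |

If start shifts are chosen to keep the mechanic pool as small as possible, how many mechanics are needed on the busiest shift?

Early-start (Blade inspection@1, Pull rotor@1, Seal replacement@1, Disassemble casing@1, Bearing swap@1) gives peak 15: s1:15  s2:12  s3:5.
Shift Disassemble casing→2.
Schedule Blade inspection@1, Pull rotor@1, Seal replacement@1, Disassemble casing@2, Bearing swap@1: s1:11  s2:12  s3:9 — peak 12.
No arrangement of the 12 feasible schedules does better.

12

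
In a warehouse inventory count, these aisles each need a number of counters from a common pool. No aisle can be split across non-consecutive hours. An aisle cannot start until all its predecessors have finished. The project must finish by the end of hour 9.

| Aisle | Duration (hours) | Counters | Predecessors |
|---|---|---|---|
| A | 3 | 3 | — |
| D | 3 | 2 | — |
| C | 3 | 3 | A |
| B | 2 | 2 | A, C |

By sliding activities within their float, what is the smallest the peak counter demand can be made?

4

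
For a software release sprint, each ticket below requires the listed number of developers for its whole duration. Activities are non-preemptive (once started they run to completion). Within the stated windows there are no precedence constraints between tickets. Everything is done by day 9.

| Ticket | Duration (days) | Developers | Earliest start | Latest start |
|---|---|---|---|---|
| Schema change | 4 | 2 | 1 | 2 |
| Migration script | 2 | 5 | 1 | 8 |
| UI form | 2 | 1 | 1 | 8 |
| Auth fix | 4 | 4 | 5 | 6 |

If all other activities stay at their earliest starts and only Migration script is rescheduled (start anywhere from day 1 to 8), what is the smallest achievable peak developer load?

7

Migration script@1: d1:8  d2:8  d3:2  d4:2  d5:4  d6:4  d7:4  d8:4  d9:0 → peak 8
Migration script@2: d1:3  d2:8  d3:7  d4:2  d5:4  d6:4  d7:4  d8:4  d9:0 → peak 8
Migration script@3: d1:3  d2:3  d3:7  d4:7  d5:4  d6:4  d7:4  d8:4  d9:0 → peak 7
Migration script@4: d1:3  d2:3  d3:2  d4:7  d5:9  d6:4  d7:4  d8:4  d9:0 → peak 9
Migration script@5: d1:3  d2:3  d3:2  d4:2  d5:9  d6:9  d7:4  d8:4  d9:0 → peak 9
Migration script@6: d1:3  d2:3  d3:2  d4:2  d5:4  d6:9  d7:9  d8:4  d9:0 → peak 9
Migration script@7: d1:3  d2:3  d3:2  d4:2  d5:4  d6:4  d7:9  d8:9  d9:0 → peak 9
Migration script@8: d1:3  d2:3  d3:2  d4:2  d5:4  d6:4  d7:4  d8:9  d9:5 → peak 9
Best is Migration script@3, peak 7.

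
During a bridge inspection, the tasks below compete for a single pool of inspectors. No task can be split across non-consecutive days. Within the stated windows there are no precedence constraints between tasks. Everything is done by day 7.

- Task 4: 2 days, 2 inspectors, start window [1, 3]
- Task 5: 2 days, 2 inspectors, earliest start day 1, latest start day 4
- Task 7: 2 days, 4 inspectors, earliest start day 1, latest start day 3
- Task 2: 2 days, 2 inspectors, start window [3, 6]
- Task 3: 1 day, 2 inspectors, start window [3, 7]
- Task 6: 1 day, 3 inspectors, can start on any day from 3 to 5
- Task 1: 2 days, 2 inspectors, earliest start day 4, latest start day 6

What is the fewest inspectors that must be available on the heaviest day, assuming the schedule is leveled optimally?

5

Early-start (Task 4@1, Task 5@1, Task 7@1, Task 2@3, Task 3@3, Task 6@3, Task 1@4) gives peak 8: d1:8  d2:8  d3:7  d4:4  d5:2  d6:0  d7:0.
Shift Task 7→3, Task 2→5, Task 3→7, Task 6→5, Task 1→6.
Schedule Task 4@1, Task 5@1, Task 7@3, Task 2@5, Task 3@7, Task 6@5, Task 1@6: d1:4  d2:4  d3:4  d4:4  d5:5  d6:4  d7:4 — peak 5.
Total inspector-days = 29 over 7 days ⇒ peak ≥ ⌈29/7⌉ = 5, so 5 is optimal.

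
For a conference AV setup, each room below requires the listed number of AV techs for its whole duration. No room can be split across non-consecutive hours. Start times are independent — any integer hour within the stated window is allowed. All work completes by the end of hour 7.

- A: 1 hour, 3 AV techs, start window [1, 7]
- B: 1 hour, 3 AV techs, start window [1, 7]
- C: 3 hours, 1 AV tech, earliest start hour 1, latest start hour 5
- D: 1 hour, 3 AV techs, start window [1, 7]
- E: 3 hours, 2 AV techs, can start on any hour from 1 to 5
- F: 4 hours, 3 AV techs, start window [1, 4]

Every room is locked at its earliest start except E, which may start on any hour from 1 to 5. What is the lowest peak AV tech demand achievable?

13

E@1: h1:15  h2:6  h3:6  h4:3  h5:0  h6:0  h7:0 → peak 15
E@2: h1:13  h2:6  h3:6  h4:5  h5:0  h6:0  h7:0 → peak 13
E@3: h1:13  h2:4  h3:6  h4:5  h5:2  h6:0  h7:0 → peak 13
E@4: h1:13  h2:4  h3:4  h4:5  h5:2  h6:2  h7:0 → peak 13
E@5: h1:13  h2:4  h3:4  h4:3  h5:2  h6:2  h7:2 → peak 13
Best is E@2, peak 13.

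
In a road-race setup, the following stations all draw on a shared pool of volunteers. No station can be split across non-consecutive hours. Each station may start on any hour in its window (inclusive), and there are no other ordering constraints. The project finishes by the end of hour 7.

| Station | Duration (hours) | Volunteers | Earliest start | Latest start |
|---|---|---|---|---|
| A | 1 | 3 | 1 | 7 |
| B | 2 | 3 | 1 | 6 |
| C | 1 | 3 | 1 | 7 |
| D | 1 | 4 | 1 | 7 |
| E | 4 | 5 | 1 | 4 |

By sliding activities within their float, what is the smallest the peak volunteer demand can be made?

6

Early-start (A@1, B@1, C@1, D@1, E@1) gives peak 18: h1:18  h2:8  h3:5  h4:5  h5:0  h6:0  h7:0.
Shift C→2, D→3, E→4.
Schedule A@1, B@1, C@2, D@3, E@4: h1:6  h2:6  h3:4  h4:5  h5:5  h6:5  h7:5 — peak 6.
Total volunteer-hours = 36 over 7 hours ⇒ peak ≥ ⌈36/7⌉ = 6, so 6 is optimal.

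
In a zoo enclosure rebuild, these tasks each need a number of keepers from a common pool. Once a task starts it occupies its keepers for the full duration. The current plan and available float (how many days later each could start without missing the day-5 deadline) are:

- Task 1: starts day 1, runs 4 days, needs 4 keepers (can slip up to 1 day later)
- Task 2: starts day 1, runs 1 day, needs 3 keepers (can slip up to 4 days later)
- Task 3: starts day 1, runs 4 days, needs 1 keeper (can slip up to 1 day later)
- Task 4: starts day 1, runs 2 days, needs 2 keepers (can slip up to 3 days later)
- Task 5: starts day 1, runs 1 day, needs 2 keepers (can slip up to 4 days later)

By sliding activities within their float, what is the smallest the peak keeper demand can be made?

7

Early-start (Task 1@1, Task 2@1, Task 3@1, Task 4@1, Task 5@1) gives peak 12: d1:12  d2:7  d3:5  d4:5  d5:0.
Shift Task 3→2, Task 4→2, Task 5→4.
Schedule Task 1@1, Task 2@1, Task 3@2, Task 4@2, Task 5@4: d1:7  d2:7  d3:7  d4:7  d5:1 — peak 7.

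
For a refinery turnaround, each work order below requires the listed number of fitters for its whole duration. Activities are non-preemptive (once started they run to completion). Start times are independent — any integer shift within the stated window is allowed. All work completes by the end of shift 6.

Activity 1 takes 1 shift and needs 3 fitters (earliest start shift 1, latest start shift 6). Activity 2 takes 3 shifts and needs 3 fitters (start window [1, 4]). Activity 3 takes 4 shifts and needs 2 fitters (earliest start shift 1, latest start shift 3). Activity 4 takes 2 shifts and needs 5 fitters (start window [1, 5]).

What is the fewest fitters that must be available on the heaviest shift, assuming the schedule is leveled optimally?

5

Early-start (Activity 1@1, Activity 2@1, Activity 3@1, Activity 4@1) gives peak 13: s1:13  s2:10  s3:5  s4:2  s5:0  s6:0.
Shift Activity 2→2, Activity 4→5.
Schedule Activity 1@1, Activity 2@2, Activity 3@1, Activity 4@5: s1:5  s2:5  s3:5  s4:5  s5:5  s6:5 — peak 5.
Total fitter-shifts = 30 over 6 shifts ⇒ peak ≥ ⌈30/6⌉ = 5, so 5 is optimal.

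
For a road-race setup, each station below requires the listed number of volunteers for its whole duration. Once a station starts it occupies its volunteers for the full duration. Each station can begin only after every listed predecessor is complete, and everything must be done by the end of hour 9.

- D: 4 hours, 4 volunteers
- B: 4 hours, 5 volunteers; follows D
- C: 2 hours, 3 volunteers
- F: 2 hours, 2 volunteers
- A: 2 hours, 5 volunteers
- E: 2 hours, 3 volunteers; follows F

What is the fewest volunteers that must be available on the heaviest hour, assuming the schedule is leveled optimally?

9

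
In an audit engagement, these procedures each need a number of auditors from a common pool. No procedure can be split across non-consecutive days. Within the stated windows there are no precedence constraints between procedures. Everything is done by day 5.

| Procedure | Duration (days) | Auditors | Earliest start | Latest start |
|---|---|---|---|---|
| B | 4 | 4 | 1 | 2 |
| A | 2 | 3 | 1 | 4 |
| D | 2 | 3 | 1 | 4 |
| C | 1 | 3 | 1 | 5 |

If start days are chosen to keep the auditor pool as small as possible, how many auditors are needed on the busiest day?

Early-start (B@1, A@1, D@1, C@1) gives peak 13: d1:13  d2:10  d3:4  d4:4  d5:0.
Shift D→3, C→5.
Schedule B@1, A@1, D@3, C@5: d1:7  d2:7  d3:7  d4:7  d5:3 — peak 7.
Total auditor-days = 31 over 5 days ⇒ peak ≥ ⌈31/5⌉ = 7, so 7 is optimal.

7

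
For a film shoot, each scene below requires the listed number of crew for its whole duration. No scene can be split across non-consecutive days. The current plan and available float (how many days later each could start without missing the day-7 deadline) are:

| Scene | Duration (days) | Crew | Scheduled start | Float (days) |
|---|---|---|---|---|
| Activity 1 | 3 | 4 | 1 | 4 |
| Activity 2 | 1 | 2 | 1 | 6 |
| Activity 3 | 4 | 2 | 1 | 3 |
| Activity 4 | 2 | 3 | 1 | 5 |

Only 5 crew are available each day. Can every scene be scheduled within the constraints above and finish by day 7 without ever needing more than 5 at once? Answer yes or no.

Schedule Activity 1@1, Activity 2@4, Activity 3@4, Activity 4@5: d1:4  d2:4  d3:4  d4:4  d5:5  d6:5  d7:2 — peak 5 ≤ 5.

yes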